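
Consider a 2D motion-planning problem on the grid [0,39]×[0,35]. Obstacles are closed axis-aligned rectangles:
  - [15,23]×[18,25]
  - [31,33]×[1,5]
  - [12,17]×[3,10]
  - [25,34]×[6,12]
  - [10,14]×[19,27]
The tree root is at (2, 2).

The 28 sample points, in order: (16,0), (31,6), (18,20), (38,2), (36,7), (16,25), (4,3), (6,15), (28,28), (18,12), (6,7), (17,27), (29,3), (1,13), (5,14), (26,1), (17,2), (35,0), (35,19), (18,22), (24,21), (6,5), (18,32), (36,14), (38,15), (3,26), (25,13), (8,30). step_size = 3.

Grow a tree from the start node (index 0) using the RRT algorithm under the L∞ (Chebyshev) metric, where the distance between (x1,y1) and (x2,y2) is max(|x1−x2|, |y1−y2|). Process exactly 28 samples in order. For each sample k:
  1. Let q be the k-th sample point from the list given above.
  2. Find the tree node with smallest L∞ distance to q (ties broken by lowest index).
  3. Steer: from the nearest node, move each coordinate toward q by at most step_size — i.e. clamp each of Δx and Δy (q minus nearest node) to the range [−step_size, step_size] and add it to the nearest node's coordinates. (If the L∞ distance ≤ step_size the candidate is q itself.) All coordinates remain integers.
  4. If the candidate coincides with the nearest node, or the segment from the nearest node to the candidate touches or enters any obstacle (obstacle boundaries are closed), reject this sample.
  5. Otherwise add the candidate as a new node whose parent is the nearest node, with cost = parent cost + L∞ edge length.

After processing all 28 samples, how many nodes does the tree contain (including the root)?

Node count: 18

1. q=(16,0) nearest=0 d=14 new=(5,0) → add node 1 parent=0 cost=3
2. q=(31,6) nearest=1 d=26 new=(8,3) → add node 2 parent=1 cost=6
3. q=(18,20) nearest=2 d=17 new=(11,6) → add node 3 parent=2 cost=9
4. q=(38,2) nearest=3 d=27 new=(14,3) → blocked by [12,17]×[3,10], reject
5. q=(36,7) nearest=3 d=25 new=(14,7) → blocked by [12,17]×[3,10], reject
6. q=(16,25) nearest=3 d=19 new=(14,9) → blocked by [12,17]×[3,10], reject
7. q=(4,3) nearest=0 d=2 new=(4,3) → add node 4 parent=0 cost=2
8. q=(6,15) nearest=3 d=9 new=(8,9) → add node 5 parent=3 cost=12
9. q=(28,28) nearest=5 d=20 new=(11,12) → add node 6 parent=5 cost=15
10. q=(18,12) nearest=3 d=7 new=(14,9) → blocked by [12,17]×[3,10], reject
11. q=(6,7) nearest=5 d=2 new=(6,7) → add node 7 parent=5 cost=14
12. q=(17,27) nearest=6 d=15 new=(14,15) → add node 8 parent=6 cost=18
13. q=(29,3) nearest=8 d=15 new=(17,12) → add node 9 parent=8 cost=21
14. q=(1,13) nearest=7 d=6 new=(3,10) → add node 10 parent=7 cost=17
15. q=(5,14) nearest=10 d=4 new=(5,13) → add node 11 parent=10 cost=20
16. q=(26,1) nearest=9 d=11 new=(20,9) → add node 12 parent=9 cost=24
17. q=(17,2) nearest=3 d=6 new=(14,3) → blocked by [12,17]×[3,10], reject
18. q=(35,0) nearest=12 d=15 new=(23,6) → add node 13 parent=12 cost=27
19. q=(35,19) nearest=13 d=13 new=(26,9) → blocked by [25,34]×[6,12], reject
20. q=(18,22) nearest=8 d=7 new=(17,18) → blocked by [15,23]×[18,25], reject
21. q=(24,21) nearest=9 d=9 new=(20,15) → add node 14 parent=9 cost=24
22. q=(6,5) nearest=2 d=2 new=(6,5) → add node 15 parent=2 cost=8
23. q=(18,32) nearest=8 d=17 new=(17,18) → blocked by [15,23]×[18,25], reject
24. q=(36,14) nearest=13 d=13 new=(26,9) → blocked by [25,34]×[6,12], reject
25. q=(38,15) nearest=13 d=15 new=(26,9) → blocked by [25,34]×[6,12], reject
26. q=(3,26) nearest=8 d=11 new=(11,18) → add node 16 parent=8 cost=21
27. q=(25,13) nearest=12 d=5 new=(23,12) → add node 17 parent=12 cost=27
28. q=(8,30) nearest=16 d=12 new=(8,21) → blocked by [10,14]×[19,27], reject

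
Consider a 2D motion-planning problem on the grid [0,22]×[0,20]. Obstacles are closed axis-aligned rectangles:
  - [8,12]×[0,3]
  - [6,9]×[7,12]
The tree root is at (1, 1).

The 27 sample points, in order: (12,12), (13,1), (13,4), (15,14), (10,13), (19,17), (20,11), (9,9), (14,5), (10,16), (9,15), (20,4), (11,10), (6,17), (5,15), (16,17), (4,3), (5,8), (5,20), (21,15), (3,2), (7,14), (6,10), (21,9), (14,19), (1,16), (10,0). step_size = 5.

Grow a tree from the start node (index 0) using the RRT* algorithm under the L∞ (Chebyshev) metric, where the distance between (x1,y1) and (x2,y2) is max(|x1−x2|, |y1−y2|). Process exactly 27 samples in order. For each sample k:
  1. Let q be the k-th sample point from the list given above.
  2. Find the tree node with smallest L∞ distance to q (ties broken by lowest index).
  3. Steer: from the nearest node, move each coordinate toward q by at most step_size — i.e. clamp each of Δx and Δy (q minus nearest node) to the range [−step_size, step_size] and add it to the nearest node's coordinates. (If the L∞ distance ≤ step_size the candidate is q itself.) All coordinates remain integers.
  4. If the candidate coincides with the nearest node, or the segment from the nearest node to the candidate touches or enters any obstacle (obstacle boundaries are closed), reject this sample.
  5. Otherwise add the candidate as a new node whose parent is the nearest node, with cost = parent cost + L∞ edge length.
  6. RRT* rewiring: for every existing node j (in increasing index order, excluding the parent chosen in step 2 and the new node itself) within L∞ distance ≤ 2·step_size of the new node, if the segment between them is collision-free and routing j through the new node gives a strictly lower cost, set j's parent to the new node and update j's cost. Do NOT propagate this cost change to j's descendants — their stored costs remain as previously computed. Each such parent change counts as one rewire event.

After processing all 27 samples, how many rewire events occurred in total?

1. q=(12,12) nearest=0 d=11 new=(6,6) → add node 1 parent=0 cost=5
2. q=(13,1) nearest=1 d=7 new=(11,1) → blocked by [8,12]×[0,3], reject
3. q=(13,4) nearest=1 d=7 new=(11,4) → add node 2 parent=1 cost=10
4. q=(15,14) nearest=1 d=9 new=(11,11) → blocked by [6,9]×[7,12], reject
5. q=(10,13) nearest=1 d=7 new=(10,11) → blocked by [6,9]×[7,12], reject
6. q=(19,17) nearest=1 d=13 new=(11,11) → blocked by [6,9]×[7,12], reject
7. q=(20,11) nearest=2 d=9 new=(16,9) → add node 3 parent=2 cost=15
8. q=(9,9) nearest=1 d=3 new=(9,9) → blocked by [6,9]×[7,12], reject
9. q=(14,5) nearest=2 d=3 new=(14,5) → add node 4 parent=2 cost=13
10. q=(10,16) nearest=3 d=7 new=(11,14) → add node 5 parent=3 cost=20
11. q=(9,15) nearest=5 d=2 new=(9,15) → add node 6 parent=5 cost=22
12. q=(20,4) nearest=3 d=5 new=(20,4) → add node 7 parent=3 cost=20
13. q=(11,10) nearest=5 d=4 new=(11,10) → add node 8 parent=5 cost=24
14. q=(6,17) nearest=6 d=3 new=(6,17) → add node 9 parent=6 cost=25
15. q=(5,15) nearest=9 d=2 new=(5,15) → add node 10 parent=9 cost=27
16. q=(16,17) nearest=5 d=5 new=(16,17) → add node 11 parent=5 cost=25
17. q=(4,3) nearest=0 d=3 new=(4,3) → add node 12 parent=0 cost=3
18. q=(5,8) nearest=1 d=2 new=(5,8) → add node 13 parent=1 cost=7; rewire 9→13 (16<25); rewire 10→13 (14<27)
19. q=(5,20) nearest=9 d=3 new=(5,20) → add node 14 parent=9 cost=19
20. q=(21,15) nearest=11 d=5 new=(21,15) → add node 15 parent=11 cost=30
21. q=(3,2) nearest=12 d=1 new=(3,2) → add node 16 parent=12 cost=4
22. q=(7,14) nearest=6 d=2 new=(7,14) → add node 17 parent=6 cost=24
23. q=(6,10) nearest=13 d=2 new=(6,10) → blocked by [6,9]×[7,12], reject
24. q=(21,9) nearest=3 d=5 new=(21,9) → add node 18 parent=3 cost=20; rewire 15→18 (26<30)
25. q=(14,19) nearest=11 d=2 new=(14,19) → add node 19 parent=11 cost=27
26. q=(1,16) nearest=10 d=4 new=(1,16) → add node 20 parent=10 cost=18
27. q=(10,0) nearest=2 d=4 new=(10,0) → blocked by [8,12]×[0,3], reject

Rewire events: 3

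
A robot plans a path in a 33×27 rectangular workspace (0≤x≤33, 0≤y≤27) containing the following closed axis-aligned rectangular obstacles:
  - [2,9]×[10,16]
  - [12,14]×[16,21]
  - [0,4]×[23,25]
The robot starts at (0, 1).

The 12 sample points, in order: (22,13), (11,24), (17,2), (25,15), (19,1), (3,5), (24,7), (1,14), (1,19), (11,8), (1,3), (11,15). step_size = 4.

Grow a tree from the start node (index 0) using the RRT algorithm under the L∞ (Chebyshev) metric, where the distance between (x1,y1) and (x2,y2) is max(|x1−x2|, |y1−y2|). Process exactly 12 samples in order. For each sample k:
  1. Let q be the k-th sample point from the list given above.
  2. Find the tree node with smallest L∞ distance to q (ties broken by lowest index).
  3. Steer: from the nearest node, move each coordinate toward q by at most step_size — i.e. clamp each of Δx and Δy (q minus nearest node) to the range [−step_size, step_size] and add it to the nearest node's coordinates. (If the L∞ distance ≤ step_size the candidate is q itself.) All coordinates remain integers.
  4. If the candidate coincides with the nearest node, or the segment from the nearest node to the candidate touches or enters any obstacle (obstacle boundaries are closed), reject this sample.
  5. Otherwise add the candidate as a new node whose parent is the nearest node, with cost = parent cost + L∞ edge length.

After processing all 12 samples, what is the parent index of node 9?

Parent of node 9: 0

1. q=(22,13) nearest=0 d=22 new=(4,5) → add node 1 parent=0 cost=4
2. q=(11,24) nearest=1 d=19 new=(8,9) → add node 2 parent=1 cost=8
3. q=(17,2) nearest=2 d=9 new=(12,5) → add node 3 parent=2 cost=12
4. q=(25,15) nearest=3 d=13 new=(16,9) → add node 4 parent=3 cost=16
5. q=(19,1) nearest=3 d=7 new=(16,1) → add node 5 parent=3 cost=16
6. q=(3,5) nearest=1 d=1 new=(3,5) → add node 6 parent=1 cost=5
7. q=(24,7) nearest=4 d=8 new=(20,7) → add node 7 parent=4 cost=20
8. q=(1,14) nearest=2 d=7 new=(4,13) → blocked by [2,9]×[10,16], reject
9. q=(1,19) nearest=2 d=10 new=(4,13) → blocked by [2,9]×[10,16], reject
10. q=(11,8) nearest=2 d=3 new=(11,8) → add node 8 parent=2 cost=11
11. q=(1,3) nearest=0 d=2 new=(1,3) → add node 9 parent=0 cost=2
12. q=(11,15) nearest=2 d=6 new=(11,13) → blocked by [2,9]×[10,16], reject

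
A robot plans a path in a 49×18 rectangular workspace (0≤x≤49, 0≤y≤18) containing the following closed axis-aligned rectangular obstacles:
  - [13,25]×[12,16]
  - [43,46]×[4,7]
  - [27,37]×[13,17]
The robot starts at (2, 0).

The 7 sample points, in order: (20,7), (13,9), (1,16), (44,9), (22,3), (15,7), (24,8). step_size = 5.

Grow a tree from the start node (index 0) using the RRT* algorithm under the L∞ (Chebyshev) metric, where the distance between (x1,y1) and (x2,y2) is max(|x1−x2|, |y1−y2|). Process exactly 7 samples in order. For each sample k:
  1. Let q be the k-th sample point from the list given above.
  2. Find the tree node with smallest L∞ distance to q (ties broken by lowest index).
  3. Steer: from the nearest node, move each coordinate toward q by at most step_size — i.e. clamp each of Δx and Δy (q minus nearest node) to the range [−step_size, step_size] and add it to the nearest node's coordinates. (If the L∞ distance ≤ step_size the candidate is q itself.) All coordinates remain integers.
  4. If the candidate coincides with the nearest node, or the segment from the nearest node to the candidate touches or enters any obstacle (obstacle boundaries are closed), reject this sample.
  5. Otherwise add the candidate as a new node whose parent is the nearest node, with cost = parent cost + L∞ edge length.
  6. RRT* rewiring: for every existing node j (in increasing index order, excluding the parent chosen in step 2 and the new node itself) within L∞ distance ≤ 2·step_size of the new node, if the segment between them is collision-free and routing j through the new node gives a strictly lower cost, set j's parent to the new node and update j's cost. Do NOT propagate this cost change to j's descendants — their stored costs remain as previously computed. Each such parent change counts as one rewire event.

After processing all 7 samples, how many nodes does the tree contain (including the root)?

Node count: 8

1. q=(20,7) nearest=0 d=18 new=(7,5) → add node 1 parent=0 cost=5
2. q=(13,9) nearest=1 d=6 new=(12,9) → add node 2 parent=1 cost=10
3. q=(1,16) nearest=1 d=11 new=(2,10) → add node 3 parent=1 cost=10
4. q=(44,9) nearest=2 d=32 new=(17,9) → add node 4 parent=2 cost=15
5. q=(22,3) nearest=4 d=6 new=(22,4) → add node 5 parent=4 cost=20
6. q=(15,7) nearest=4 d=2 new=(15,7) → add node 6 parent=4 cost=17
7. q=(24,8) nearest=5 d=4 new=(24,8) → add node 7 parent=5 cost=24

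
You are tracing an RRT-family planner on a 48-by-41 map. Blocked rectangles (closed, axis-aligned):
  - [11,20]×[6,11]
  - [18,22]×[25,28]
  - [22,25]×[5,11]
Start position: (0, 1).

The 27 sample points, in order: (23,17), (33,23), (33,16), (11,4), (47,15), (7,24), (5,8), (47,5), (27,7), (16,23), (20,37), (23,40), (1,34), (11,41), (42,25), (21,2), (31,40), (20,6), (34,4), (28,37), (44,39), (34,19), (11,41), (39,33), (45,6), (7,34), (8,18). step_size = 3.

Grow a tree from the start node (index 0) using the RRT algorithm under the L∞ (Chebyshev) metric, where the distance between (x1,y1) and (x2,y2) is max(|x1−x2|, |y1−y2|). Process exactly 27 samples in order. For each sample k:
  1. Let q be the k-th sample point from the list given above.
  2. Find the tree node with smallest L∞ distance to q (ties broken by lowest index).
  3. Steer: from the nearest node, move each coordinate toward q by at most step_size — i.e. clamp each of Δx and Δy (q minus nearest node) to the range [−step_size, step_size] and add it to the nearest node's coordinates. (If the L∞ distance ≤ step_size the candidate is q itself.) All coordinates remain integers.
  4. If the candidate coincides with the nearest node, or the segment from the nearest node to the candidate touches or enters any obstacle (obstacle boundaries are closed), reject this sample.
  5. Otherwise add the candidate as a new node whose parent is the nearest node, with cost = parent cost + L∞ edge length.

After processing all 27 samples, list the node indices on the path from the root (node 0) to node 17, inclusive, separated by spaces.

1. q=(23,17) nearest=0 d=23 new=(3,4) → add node 1 parent=0 cost=3
2. q=(33,23) nearest=1 d=30 new=(6,7) → add node 2 parent=1 cost=6
3. q=(33,16) nearest=2 d=27 new=(9,10) → add node 3 parent=2 cost=9
4. q=(11,4) nearest=2 d=5 new=(9,4) → add node 4 parent=2 cost=9
5. q=(47,15) nearest=3 d=38 new=(12,13) → add node 5 parent=3 cost=12
6. q=(7,24) nearest=5 d=11 new=(9,16) → add node 6 parent=5 cost=15
7. q=(5,8) nearest=2 d=1 new=(5,8) → add node 7 parent=2 cost=7
8. q=(47,5) nearest=5 d=35 new=(15,10) → blocked by [11,20]×[6,11], reject
9. q=(27,7) nearest=5 d=15 new=(15,10) → blocked by [11,20]×[6,11], reject
10. q=(16,23) nearest=6 d=7 new=(12,19) → add node 8 parent=6 cost=18
11. q=(20,37) nearest=8 d=18 new=(15,22) → add node 9 parent=8 cost=21
12. q=(23,40) nearest=9 d=18 new=(18,25) → blocked by [18,22]×[25,28], reject
13. q=(1,34) nearest=9 d=14 new=(12,25) → add node 10 parent=9 cost=24
14. q=(11,41) nearest=10 d=16 new=(11,28) → add node 11 parent=10 cost=27
15. q=(42,25) nearest=9 d=27 new=(18,25) → blocked by [18,22]×[25,28], reject
16. q=(21,2) nearest=5 d=11 new=(15,10) → blocked by [11,20]×[6,11], reject
17. q=(31,40) nearest=9 d=18 new=(18,25) → blocked by [18,22]×[25,28], reject
18. q=(20,6) nearest=5 d=8 new=(15,10) → blocked by [11,20]×[6,11], reject
19. q=(34,4) nearest=9 d=19 new=(18,19) → add node 12 parent=9 cost=24
20. q=(28,37) nearest=9 d=15 new=(18,25) → blocked by [18,22]×[25,28], reject
21. q=(44,39) nearest=12 d=26 new=(21,22) → add node 13 parent=12 cost=27
22. q=(34,19) nearest=13 d=13 new=(24,19) → add node 14 parent=13 cost=30
23. q=(11,41) nearest=11 d=13 new=(11,31) → add node 15 parent=11 cost=30
24. q=(39,33) nearest=14 d=15 new=(27,22) → add node 16 parent=14 cost=33
25. q=(45,6) nearest=16 d=18 new=(30,19) → add node 17 parent=16 cost=36
26. q=(7,34) nearest=15 d=4 new=(8,34) → add node 18 parent=15 cost=33
27. q=(8,18) nearest=6 d=2 new=(8,18) → add node 19 parent=6 cost=17

Path: 0 1 2 3 5 6 8 9 12 13 14 16 17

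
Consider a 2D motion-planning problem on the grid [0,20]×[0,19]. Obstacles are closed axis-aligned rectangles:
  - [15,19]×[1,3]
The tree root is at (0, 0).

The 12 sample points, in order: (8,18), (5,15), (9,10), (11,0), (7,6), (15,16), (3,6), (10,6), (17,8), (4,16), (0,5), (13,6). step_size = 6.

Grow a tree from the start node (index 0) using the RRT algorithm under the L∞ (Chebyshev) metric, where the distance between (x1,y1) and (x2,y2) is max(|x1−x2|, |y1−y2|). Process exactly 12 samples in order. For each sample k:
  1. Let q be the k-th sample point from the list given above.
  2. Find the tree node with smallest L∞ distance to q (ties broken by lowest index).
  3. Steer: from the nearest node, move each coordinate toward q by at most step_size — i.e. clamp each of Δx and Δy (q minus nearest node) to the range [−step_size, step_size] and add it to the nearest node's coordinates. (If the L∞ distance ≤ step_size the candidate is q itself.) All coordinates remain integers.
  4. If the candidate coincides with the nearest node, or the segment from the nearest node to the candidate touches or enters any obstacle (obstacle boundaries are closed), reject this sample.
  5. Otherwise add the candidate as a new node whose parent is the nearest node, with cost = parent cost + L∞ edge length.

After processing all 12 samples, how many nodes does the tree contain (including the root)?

Node count: 13

1. q=(8,18) nearest=0 d=18 new=(6,6) → add node 1 parent=0 cost=6
2. q=(5,15) nearest=1 d=9 new=(5,12) → add node 2 parent=1 cost=12
3. q=(9,10) nearest=1 d=4 new=(9,10) → add node 3 parent=1 cost=10
4. q=(11,0) nearest=1 d=6 new=(11,0) → add node 4 parent=1 cost=12
5. q=(7,6) nearest=1 d=1 new=(7,6) → add node 5 parent=1 cost=7
6. q=(15,16) nearest=3 d=6 new=(15,16) → add node 6 parent=3 cost=16
7. q=(3,6) nearest=1 d=3 new=(3,6) → add node 7 parent=1 cost=9
8. q=(10,6) nearest=5 d=3 new=(10,6) → add node 8 parent=5 cost=10
9. q=(17,8) nearest=8 d=7 new=(16,8) → add node 9 parent=8 cost=16
10. q=(4,16) nearest=2 d=4 new=(4,16) → add node 10 parent=2 cost=16
11. q=(0,5) nearest=7 d=3 new=(0,5) → add node 11 parent=7 cost=12
12. q=(13,6) nearest=8 d=3 new=(13,6) → add node 12 parent=8 cost=13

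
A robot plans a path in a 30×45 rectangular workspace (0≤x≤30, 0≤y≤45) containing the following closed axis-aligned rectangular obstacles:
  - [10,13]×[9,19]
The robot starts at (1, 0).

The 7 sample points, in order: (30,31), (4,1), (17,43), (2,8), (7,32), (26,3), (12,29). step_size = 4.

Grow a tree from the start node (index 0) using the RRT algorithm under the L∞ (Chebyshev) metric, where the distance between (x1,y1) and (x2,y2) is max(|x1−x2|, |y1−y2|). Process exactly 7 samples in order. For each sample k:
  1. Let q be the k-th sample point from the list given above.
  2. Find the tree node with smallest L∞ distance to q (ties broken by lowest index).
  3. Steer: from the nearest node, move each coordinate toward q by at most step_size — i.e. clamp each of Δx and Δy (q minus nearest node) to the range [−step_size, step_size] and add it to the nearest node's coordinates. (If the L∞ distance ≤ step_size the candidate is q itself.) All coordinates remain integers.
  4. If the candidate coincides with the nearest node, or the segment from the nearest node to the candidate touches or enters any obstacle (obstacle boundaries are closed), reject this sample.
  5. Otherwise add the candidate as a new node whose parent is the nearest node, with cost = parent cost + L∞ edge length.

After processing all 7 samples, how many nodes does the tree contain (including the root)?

1. q=(30,31) nearest=0 d=31 new=(5,4) → add node 1 parent=0 cost=4
2. q=(4,1) nearest=0 d=3 new=(4,1) → add node 2 parent=0 cost=3
3. q=(17,43) nearest=1 d=39 new=(9,8) → add node 3 parent=1 cost=8
4. q=(2,8) nearest=1 d=4 new=(2,8) → add node 4 parent=1 cost=8
5. q=(7,32) nearest=3 d=24 new=(7,12) → add node 5 parent=3 cost=12
6. q=(26,3) nearest=3 d=17 new=(13,4) → add node 6 parent=3 cost=12
7. q=(12,29) nearest=5 d=17 new=(11,16) → blocked by [10,13]×[9,19], reject

Node count: 7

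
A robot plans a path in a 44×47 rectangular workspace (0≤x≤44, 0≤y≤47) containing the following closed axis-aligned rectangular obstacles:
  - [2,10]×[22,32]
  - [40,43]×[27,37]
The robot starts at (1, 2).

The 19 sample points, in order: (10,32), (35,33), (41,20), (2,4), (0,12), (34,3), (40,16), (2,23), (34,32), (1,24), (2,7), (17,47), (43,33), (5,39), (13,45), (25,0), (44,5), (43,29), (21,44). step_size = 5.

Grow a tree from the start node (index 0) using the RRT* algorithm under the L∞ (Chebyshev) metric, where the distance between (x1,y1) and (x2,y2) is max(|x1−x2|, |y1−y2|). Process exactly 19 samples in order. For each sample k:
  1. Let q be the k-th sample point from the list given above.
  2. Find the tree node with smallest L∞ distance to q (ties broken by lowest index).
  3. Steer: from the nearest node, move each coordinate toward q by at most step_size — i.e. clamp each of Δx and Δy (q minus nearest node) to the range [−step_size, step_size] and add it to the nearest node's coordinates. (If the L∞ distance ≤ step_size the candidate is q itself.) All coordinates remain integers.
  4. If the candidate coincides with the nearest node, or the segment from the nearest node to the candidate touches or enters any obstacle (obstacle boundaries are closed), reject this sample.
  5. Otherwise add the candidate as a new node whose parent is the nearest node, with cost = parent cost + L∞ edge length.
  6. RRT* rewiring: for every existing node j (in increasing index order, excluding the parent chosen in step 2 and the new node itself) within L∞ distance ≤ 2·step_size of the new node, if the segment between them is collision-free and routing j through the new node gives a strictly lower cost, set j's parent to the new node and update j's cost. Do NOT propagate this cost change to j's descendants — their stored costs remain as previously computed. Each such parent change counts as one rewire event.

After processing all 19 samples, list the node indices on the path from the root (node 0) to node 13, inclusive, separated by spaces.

1. q=(10,32) nearest=0 d=30 new=(6,7) → add node 1 parent=0 cost=5
2. q=(35,33) nearest=1 d=29 new=(11,12) → add node 2 parent=1 cost=10
3. q=(41,20) nearest=2 d=30 new=(16,17) → add node 3 parent=2 cost=15
4. q=(2,4) nearest=0 d=2 new=(2,4) → add node 4 parent=0 cost=2
5. q=(0,12) nearest=1 d=6 new=(1,12) → add node 5 parent=1 cost=10
6. q=(34,3) nearest=3 d=18 new=(21,12) → add node 6 parent=3 cost=20
7. q=(40,16) nearest=6 d=19 new=(26,16) → add node 7 parent=6 cost=25
8. q=(2,23) nearest=2 d=11 new=(6,17) → add node 8 parent=2 cost=15
9. q=(34,32) nearest=7 d=16 new=(31,21) → add node 9 parent=7 cost=30
10. q=(1,24) nearest=8 d=7 new=(1,22) → add node 10 parent=8 cost=20
11. q=(2,7) nearest=4 d=3 new=(2,7) → add node 11 parent=4 cost=5
12. q=(17,47) nearest=10 d=25 new=(6,27) → blocked by [2,10]×[22,32], reject
13. q=(43,33) nearest=9 d=12 new=(36,26) → add node 12 parent=9 cost=35
14. q=(5,39) nearest=10 d=17 new=(5,27) → blocked by [2,10]×[22,32], reject
15. q=(13,45) nearest=10 d=23 new=(6,27) → blocked by [2,10]×[22,32], reject
16. q=(25,0) nearest=6 d=12 new=(25,7) → add node 13 parent=6 cost=25
17. q=(44,5) nearest=9 d=16 new=(36,16) → add node 14 parent=9 cost=35
18. q=(43,29) nearest=12 d=7 new=(41,29) → blocked by [40,43]×[27,37], reject
19. q=(21,44) nearest=12 d=18 new=(31,31) → add node 15 parent=12 cost=40

Path: 0 1 2 3 6 13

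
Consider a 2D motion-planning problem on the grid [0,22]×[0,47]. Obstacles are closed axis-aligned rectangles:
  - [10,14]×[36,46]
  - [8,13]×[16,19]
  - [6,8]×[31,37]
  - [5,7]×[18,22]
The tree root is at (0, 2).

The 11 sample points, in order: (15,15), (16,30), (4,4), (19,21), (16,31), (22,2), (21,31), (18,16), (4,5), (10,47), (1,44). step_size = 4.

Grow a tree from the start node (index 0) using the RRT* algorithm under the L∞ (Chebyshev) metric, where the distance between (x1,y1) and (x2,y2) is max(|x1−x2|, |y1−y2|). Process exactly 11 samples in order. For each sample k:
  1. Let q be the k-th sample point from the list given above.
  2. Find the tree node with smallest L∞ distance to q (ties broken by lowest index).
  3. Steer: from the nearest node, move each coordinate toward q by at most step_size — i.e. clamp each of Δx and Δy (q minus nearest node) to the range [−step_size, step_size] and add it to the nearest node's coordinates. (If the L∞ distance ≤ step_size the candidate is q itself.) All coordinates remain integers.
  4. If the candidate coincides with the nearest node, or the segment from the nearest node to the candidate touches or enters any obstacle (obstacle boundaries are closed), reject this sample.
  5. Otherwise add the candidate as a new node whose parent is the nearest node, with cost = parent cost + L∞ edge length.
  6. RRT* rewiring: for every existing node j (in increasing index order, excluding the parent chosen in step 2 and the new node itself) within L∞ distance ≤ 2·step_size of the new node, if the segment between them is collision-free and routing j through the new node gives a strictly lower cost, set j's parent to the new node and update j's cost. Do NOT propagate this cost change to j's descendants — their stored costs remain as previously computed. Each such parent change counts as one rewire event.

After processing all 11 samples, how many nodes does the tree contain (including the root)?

Node count: 12

1. q=(15,15) nearest=0 d=15 new=(4,6) → add node 1 parent=0 cost=4
2. q=(16,30) nearest=1 d=24 new=(8,10) → add node 2 parent=1 cost=8
3. q=(4,4) nearest=1 d=2 new=(4,4) → add node 3 parent=1 cost=6
4. q=(19,21) nearest=2 d=11 new=(12,14) → add node 4 parent=2 cost=12
5. q=(16,31) nearest=4 d=17 new=(16,18) → add node 5 parent=4 cost=16
6. q=(22,2) nearest=4 d=12 new=(16,10) → add node 6 parent=4 cost=16
7. q=(21,31) nearest=5 d=13 new=(20,22) → add node 7 parent=5 cost=20
8. q=(18,16) nearest=5 d=2 new=(18,16) → add node 8 parent=5 cost=18
9. q=(4,5) nearest=1 d=1 new=(4,5) → add node 9 parent=1 cost=5
10. q=(10,47) nearest=7 d=25 new=(16,26) → add node 10 parent=7 cost=24
11. q=(1,44) nearest=10 d=18 new=(12,30) → add node 11 parent=10 cost=28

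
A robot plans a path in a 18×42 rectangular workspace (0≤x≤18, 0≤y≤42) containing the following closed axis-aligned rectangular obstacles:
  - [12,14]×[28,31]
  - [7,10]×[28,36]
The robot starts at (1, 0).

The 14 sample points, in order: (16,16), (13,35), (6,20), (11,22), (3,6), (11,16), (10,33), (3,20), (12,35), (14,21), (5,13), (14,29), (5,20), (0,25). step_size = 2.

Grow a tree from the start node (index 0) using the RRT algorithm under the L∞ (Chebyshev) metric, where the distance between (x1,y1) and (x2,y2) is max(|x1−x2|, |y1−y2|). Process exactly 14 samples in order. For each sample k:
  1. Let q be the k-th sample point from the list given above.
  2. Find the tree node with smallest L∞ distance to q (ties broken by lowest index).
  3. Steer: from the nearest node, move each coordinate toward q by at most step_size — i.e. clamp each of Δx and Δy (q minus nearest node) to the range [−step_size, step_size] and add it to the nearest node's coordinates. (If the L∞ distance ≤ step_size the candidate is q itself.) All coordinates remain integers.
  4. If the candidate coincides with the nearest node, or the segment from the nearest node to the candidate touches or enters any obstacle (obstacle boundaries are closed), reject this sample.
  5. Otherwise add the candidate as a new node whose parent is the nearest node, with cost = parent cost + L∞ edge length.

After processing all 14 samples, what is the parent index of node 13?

Parent of node 13: 9

1. q=(16,16) nearest=0 d=16 new=(3,2) → add node 1 parent=0 cost=2
2. q=(13,35) nearest=1 d=33 new=(5,4) → add node 2 parent=1 cost=4
3. q=(6,20) nearest=2 d=16 new=(6,6) → add node 3 parent=2 cost=6
4. q=(11,22) nearest=3 d=16 new=(8,8) → add node 4 parent=3 cost=8
5. q=(3,6) nearest=2 d=2 new=(3,6) → add node 5 parent=2 cost=6
6. q=(11,16) nearest=4 d=8 new=(10,10) → add node 6 parent=4 cost=10
7. q=(10,33) nearest=6 d=23 new=(10,12) → add node 7 parent=6 cost=12
8. q=(3,20) nearest=7 d=8 new=(8,14) → add node 8 parent=7 cost=14
9. q=(12,35) nearest=8 d=21 new=(10,16) → add node 9 parent=8 cost=16
10. q=(14,21) nearest=9 d=5 new=(12,18) → add node 10 parent=9 cost=18
11. q=(5,13) nearest=8 d=3 new=(6,13) → add node 11 parent=8 cost=16
12. q=(14,29) nearest=10 d=11 new=(14,20) → add node 12 parent=10 cost=20
13. q=(5,20) nearest=9 d=5 new=(8,18) → add node 13 parent=9 cost=18
14. q=(0,25) nearest=13 d=8 new=(6,20) → add node 14 parent=13 cost=20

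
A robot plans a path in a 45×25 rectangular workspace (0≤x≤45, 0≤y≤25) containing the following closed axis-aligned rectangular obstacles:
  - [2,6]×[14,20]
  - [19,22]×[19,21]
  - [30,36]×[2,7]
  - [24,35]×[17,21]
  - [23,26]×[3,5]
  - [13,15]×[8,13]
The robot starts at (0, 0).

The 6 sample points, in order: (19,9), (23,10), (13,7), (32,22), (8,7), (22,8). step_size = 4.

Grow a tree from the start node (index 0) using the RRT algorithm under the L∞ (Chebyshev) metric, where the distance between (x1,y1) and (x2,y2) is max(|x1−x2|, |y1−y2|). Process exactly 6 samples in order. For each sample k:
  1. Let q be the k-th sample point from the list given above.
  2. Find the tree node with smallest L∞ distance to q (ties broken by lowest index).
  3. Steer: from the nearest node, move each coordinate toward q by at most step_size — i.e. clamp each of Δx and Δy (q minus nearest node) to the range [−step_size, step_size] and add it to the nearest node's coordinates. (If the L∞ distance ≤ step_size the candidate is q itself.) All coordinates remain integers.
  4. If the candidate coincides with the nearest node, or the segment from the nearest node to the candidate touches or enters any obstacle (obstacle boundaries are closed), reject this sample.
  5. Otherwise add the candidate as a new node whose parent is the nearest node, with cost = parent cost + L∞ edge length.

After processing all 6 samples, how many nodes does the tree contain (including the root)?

Node count: 6

1. q=(19,9) nearest=0 d=19 new=(4,4) → add node 1 parent=0 cost=4
2. q=(23,10) nearest=1 d=19 new=(8,8) → add node 2 parent=1 cost=8
3. q=(13,7) nearest=2 d=5 new=(12,7) → add node 3 parent=2 cost=12
4. q=(32,22) nearest=3 d=20 new=(16,11) → blocked by [13,15]×[8,13], reject
5. q=(8,7) nearest=2 d=1 new=(8,7) → add node 4 parent=2 cost=9
6. q=(22,8) nearest=3 d=10 new=(16,8) → add node 5 parent=3 cost=16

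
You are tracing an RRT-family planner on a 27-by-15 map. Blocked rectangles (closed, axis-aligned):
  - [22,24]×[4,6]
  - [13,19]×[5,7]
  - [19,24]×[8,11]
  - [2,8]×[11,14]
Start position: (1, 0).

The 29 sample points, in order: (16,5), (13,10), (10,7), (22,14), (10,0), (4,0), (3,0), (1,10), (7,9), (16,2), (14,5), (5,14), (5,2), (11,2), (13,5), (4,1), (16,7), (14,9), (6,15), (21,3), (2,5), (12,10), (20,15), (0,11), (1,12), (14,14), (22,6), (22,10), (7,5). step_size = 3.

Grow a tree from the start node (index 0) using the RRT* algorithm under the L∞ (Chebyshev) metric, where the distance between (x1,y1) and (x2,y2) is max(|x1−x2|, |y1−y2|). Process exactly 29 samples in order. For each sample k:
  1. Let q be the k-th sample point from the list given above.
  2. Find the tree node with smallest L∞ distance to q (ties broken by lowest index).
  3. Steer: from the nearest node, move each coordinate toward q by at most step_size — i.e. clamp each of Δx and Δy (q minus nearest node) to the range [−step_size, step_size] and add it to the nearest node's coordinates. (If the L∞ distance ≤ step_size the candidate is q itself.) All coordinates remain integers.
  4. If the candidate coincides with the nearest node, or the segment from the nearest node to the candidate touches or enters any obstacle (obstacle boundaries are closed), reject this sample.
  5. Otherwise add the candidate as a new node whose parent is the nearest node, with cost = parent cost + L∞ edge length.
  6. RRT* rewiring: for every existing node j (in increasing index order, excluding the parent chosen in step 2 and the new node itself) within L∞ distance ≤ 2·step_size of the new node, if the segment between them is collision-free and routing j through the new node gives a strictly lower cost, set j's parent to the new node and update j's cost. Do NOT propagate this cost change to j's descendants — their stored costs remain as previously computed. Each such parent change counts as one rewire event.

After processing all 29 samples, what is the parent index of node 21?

Parent of node 21: 2

1. q=(16,5) nearest=0 d=15 new=(4,3) → add node 1 parent=0 cost=3
2. q=(13,10) nearest=1 d=9 new=(7,6) → add node 2 parent=1 cost=6
3. q=(10,7) nearest=2 d=3 new=(10,7) → add node 3 parent=2 cost=9
4. q=(22,14) nearest=3 d=12 new=(13,10) → add node 4 parent=3 cost=12
5. q=(10,0) nearest=1 d=6 new=(7,0) → add node 5 parent=1 cost=6
6. q=(4,0) nearest=0 d=3 new=(4,0) → add node 6 parent=0 cost=3
7. q=(3,0) nearest=6 d=1 new=(3,0) → add node 7 parent=6 cost=4
8. q=(1,10) nearest=2 d=6 new=(4,9) → add node 8 parent=2 cost=9
9. q=(7,9) nearest=2 d=3 new=(7,9) → add node 9 parent=2 cost=9
10. q=(16,2) nearest=3 d=6 new=(13,4) → add node 10 parent=3 cost=12
11. q=(14,5) nearest=10 d=1 new=(14,5) → blocked by [13,19]×[5,7], reject
12. q=(5,14) nearest=8 d=5 new=(5,12) → blocked by [2,8]×[11,14], reject
13. q=(5,2) nearest=1 d=1 new=(5,2) → add node 11 parent=1 cost=4
14. q=(11,2) nearest=10 d=2 new=(11,2) → add node 12 parent=10 cost=14
15. q=(13,5) nearest=10 d=1 new=(13,5) → blocked by [13,19]×[5,7], reject
16. q=(4,1) nearest=6 d=1 new=(4,1) → add node 13 parent=6 cost=4
17. q=(16,7) nearest=4 d=3 new=(16,7) → blocked by [13,19]×[5,7], reject
18. q=(14,9) nearest=4 d=1 new=(14,9) → add node 14 parent=4 cost=13
19. q=(6,15) nearest=8 d=6 new=(6,12) → blocked by [2,8]×[11,14], reject
20. q=(21,3) nearest=14 d=7 new=(17,6) → blocked by [13,19]×[5,7], reject
21. q=(2,5) nearest=1 d=2 new=(2,5) → add node 15 parent=1 cost=5
22. q=(12,10) nearest=4 d=1 new=(12,10) → add node 16 parent=4 cost=13
23. q=(20,15) nearest=14 d=6 new=(17,12) → add node 17 parent=14 cost=16
24. q=(0,11) nearest=8 d=4 new=(1,11) → add node 18 parent=8 cost=12
25. q=(1,12) nearest=18 d=1 new=(1,12) → add node 19 parent=18 cost=13
26. q=(14,14) nearest=17 d=3 new=(14,14) → add node 20 parent=17 cost=19
27. q=(22,6) nearest=17 d=6 new=(20,9) → blocked by [19,24]×[8,11], reject
28. q=(22,10) nearest=17 d=5 new=(20,10) → blocked by [19,24]×[8,11], reject
29. q=(7,5) nearest=2 d=1 new=(7,5) → add node 21 parent=2 cost=7; rewire 12→21 (11<14); rewire 16→21 (12<13)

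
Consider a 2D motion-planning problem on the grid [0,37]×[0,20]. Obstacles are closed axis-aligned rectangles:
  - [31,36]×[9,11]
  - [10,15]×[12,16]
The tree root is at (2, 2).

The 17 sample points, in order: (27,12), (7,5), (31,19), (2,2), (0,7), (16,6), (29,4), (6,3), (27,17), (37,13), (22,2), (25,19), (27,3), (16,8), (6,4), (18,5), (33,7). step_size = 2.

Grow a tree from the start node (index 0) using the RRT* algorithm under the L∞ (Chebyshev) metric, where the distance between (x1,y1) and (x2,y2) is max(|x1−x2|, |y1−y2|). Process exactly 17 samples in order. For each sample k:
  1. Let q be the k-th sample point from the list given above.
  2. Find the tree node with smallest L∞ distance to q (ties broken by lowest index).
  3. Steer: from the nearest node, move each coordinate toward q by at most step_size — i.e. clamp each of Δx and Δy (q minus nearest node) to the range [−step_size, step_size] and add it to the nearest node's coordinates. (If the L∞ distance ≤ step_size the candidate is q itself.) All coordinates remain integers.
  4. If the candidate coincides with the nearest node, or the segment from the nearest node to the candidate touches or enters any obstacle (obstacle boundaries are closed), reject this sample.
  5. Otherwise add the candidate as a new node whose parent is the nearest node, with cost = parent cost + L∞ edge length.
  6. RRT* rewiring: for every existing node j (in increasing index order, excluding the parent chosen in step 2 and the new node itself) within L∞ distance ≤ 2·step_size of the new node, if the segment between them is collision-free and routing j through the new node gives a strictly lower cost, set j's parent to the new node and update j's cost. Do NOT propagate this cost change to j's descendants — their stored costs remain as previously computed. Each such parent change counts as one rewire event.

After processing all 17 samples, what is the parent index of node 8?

Parent of node 8: 6

1. q=(27,12) nearest=0 d=25 new=(4,4) → add node 1 parent=0 cost=2
2. q=(7,5) nearest=1 d=3 new=(6,5) → add node 2 parent=1 cost=4
3. q=(31,19) nearest=2 d=25 new=(8,7) → add node 3 parent=2 cost=6
4. q=(2,2) nearest=0 d=0 → coincident, reject
5. q=(0,7) nearest=1 d=4 new=(2,6) → add node 4 parent=1 cost=4
6. q=(16,6) nearest=3 d=8 new=(10,6) → add node 5 parent=3 cost=8
7. q=(29,4) nearest=5 d=19 new=(12,4) → add node 6 parent=5 cost=10
8. q=(6,3) nearest=1 d=2 new=(6,3) → add node 7 parent=1 cost=4
9. q=(27,17) nearest=6 d=15 new=(14,6) → add node 8 parent=6 cost=12
10. q=(37,13) nearest=8 d=23 new=(16,8) → add node 9 parent=8 cost=14
11. q=(22,2) nearest=9 d=6 new=(18,6) → add node 10 parent=9 cost=16
12. q=(25,19) nearest=9 d=11 new=(18,10) → add node 11 parent=9 cost=16
13. q=(27,3) nearest=10 d=9 new=(20,4) → add node 12 parent=10 cost=18
14. q=(16,8) nearest=9 d=0 → coincident, reject
15. q=(6,4) nearest=2 d=1 new=(6,4) → add node 13 parent=2 cost=5
16. q=(18,5) nearest=10 d=1 new=(18,5) → add node 14 parent=10 cost=17
17. q=(33,7) nearest=12 d=13 new=(22,6) → add node 15 parent=12 cost=20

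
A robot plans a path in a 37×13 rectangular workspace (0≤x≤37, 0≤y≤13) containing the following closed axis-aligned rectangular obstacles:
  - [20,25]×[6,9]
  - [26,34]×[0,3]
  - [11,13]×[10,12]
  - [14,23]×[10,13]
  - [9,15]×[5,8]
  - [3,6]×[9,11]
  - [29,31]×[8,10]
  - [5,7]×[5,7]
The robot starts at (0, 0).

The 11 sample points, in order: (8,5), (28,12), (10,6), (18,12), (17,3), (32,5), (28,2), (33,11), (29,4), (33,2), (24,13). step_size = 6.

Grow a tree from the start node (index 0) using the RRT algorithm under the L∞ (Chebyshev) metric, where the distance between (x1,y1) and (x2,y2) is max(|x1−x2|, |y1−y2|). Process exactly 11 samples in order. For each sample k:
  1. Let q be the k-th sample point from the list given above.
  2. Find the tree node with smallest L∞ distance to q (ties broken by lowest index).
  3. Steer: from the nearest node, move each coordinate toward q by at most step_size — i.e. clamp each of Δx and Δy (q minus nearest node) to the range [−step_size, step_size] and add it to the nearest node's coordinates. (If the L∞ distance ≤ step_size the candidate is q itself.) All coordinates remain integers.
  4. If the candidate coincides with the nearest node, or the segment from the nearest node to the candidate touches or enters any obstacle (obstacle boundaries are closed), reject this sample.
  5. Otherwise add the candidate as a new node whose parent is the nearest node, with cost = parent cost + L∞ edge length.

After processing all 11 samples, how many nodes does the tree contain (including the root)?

1. q=(8,5) nearest=0 d=8 new=(6,5) → blocked by [5,7]×[5,7], reject
2. q=(28,12) nearest=0 d=28 new=(6,6) → blocked by [5,7]×[5,7], reject
3. q=(10,6) nearest=0 d=10 new=(6,6) → blocked by [5,7]×[5,7], reject
4. q=(18,12) nearest=0 d=18 new=(6,6) → blocked by [5,7]×[5,7], reject
5. q=(17,3) nearest=0 d=17 new=(6,3) → add node 1 parent=0 cost=6
6. q=(32,5) nearest=1 d=26 new=(12,5) → blocked by [9,15]×[5,8], reject
7. q=(28,2) nearest=1 d=22 new=(12,2) → add node 2 parent=1 cost=12
8. q=(33,11) nearest=2 d=21 new=(18,8) → blocked by [9,15]×[5,8], reject
9. q=(29,4) nearest=2 d=17 new=(18,4) → add node 3 parent=2 cost=18
10. q=(33,2) nearest=3 d=15 new=(24,2) → add node 4 parent=3 cost=24
11. q=(24,13) nearest=3 d=9 new=(24,10) → blocked by [20,25]×[6,9], reject

Node count: 5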